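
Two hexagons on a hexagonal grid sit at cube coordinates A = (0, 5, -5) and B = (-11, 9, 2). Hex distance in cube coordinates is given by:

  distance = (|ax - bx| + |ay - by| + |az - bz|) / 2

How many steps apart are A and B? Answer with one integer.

Answer: 11

Derivation:
|ax - bx| = |0 - (-11)| = 11
|ay - by| = |5 - 9| = 4
|az - bz| = |-5 - 2| = 7
distance = (11 + 4 + 7) / 2 = 22 / 2 = 11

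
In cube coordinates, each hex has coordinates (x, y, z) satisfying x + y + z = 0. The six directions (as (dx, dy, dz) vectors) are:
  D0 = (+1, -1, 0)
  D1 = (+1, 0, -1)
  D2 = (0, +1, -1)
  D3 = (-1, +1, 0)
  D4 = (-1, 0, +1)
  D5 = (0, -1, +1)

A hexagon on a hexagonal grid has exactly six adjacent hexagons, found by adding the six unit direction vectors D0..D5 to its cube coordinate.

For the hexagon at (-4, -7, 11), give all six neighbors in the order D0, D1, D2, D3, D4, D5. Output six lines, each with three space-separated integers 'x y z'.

Center: (-4, -7, 11). Add each direction:
  D0: (-4, -7, 11) + (1, -1, 0) = (-3, -8, 11)
  D1: (-4, -7, 11) + (1, 0, -1) = (-3, -7, 10)
  D2: (-4, -7, 11) + (0, 1, -1) = (-4, -6, 10)
  D3: (-4, -7, 11) + (-1, 1, 0) = (-5, -6, 11)
  D4: (-4, -7, 11) + (-1, 0, 1) = (-5, -7, 12)
  D5: (-4, -7, 11) + (0, -1, 1) = (-4, -8, 12)

Answer: -3 -8 11
-3 -7 10
-4 -6 10
-5 -6 11
-5 -7 12
-4 -8 12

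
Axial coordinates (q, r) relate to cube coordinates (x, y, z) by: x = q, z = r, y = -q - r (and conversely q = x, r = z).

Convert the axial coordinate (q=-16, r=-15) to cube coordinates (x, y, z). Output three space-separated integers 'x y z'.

x = q = -16
z = r = -15
y = -x - z = -(-16) - (-15) = 31

Answer: -16 31 -15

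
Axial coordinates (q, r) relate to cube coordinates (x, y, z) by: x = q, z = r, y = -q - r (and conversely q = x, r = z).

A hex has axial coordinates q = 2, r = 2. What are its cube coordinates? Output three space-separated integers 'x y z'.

x = q = 2
z = r = 2
y = -x - z = -(2) - (2) = -4

Answer: 2 -4 2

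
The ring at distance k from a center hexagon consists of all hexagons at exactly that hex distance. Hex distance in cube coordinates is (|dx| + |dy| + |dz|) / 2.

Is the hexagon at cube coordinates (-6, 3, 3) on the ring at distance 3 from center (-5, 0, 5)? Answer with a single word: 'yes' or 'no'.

|px - cx| = |-6 - (-5)| = 1
|py - cy| = |3 - 0| = 3
|pz - cz| = |3 - 5| = 2
distance = (1+3+2)/2 = 6/2 = 3
radius = 3; distance == radius -> yes

Answer: yes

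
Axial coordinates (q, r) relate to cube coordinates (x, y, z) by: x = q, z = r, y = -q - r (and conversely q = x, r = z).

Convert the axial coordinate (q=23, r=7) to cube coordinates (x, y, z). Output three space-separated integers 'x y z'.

x = q = 23
z = r = 7
y = -x - z = -(23) - (7) = -30

Answer: 23 -30 7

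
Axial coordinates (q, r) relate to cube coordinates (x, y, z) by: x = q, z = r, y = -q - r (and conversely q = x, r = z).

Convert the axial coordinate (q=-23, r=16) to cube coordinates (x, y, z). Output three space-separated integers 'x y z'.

Answer: -23 7 16

Derivation:
x = q = -23
z = r = 16
y = -x - z = -(-23) - (16) = 7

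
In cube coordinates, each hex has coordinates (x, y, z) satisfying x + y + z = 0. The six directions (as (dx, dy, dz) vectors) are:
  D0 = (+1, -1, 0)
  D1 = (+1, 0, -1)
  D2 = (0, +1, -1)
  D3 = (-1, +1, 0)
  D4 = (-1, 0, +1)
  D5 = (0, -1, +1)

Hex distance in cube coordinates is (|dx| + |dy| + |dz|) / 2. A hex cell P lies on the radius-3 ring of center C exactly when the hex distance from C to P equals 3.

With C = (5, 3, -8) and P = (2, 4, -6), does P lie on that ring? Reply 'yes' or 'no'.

|px - cx| = |2 - 5| = 3
|py - cy| = |4 - 3| = 1
|pz - cz| = |-6 - (-8)| = 2
distance = (3+1+2)/2 = 6/2 = 3
radius = 3; distance == radius -> yes

Answer: yes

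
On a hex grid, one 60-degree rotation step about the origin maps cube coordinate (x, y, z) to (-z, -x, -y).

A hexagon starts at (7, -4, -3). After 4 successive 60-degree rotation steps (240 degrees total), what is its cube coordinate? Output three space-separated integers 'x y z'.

Start: (7, -4, -3)
Step 1: (7, -4, -3) -> (-(-3), -(7), -(-4)) = (3, -7, 4)
Step 2: (3, -7, 4) -> (-(4), -(3), -(-7)) = (-4, -3, 7)
Step 3: (-4, -3, 7) -> (-(7), -(-4), -(-3)) = (-7, 4, 3)
Step 4: (-7, 4, 3) -> (-(3), -(-7), -(4)) = (-3, 7, -4)

Answer: -3 7 -4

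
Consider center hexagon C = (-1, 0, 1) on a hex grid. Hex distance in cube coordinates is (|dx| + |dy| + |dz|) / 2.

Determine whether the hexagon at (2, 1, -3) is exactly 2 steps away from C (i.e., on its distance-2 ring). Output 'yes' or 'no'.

Answer: no

Derivation:
|px - cx| = |2 - (-1)| = 3
|py - cy| = |1 - 0| = 1
|pz - cz| = |-3 - 1| = 4
distance = (3+1+4)/2 = 8/2 = 4
radius = 2; distance != radius -> no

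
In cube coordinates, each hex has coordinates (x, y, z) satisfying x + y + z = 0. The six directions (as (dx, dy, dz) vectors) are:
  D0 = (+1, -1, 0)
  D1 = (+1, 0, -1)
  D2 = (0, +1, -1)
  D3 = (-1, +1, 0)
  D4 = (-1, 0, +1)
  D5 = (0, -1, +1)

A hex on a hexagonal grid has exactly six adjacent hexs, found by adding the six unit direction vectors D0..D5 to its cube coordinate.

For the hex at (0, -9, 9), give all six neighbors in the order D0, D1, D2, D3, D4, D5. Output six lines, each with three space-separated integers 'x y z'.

Answer: 1 -10 9
1 -9 8
0 -8 8
-1 -8 9
-1 -9 10
0 -10 10

Derivation:
Center: (0, -9, 9). Add each direction:
  D0: (0, -9, 9) + (1, -1, 0) = (1, -10, 9)
  D1: (0, -9, 9) + (1, 0, -1) = (1, -9, 8)
  D2: (0, -9, 9) + (0, 1, -1) = (0, -8, 8)
  D3: (0, -9, 9) + (-1, 1, 0) = (-1, -8, 9)
  D4: (0, -9, 9) + (-1, 0, 1) = (-1, -9, 10)
  D5: (0, -9, 9) + (0, -1, 1) = (0, -10, 10)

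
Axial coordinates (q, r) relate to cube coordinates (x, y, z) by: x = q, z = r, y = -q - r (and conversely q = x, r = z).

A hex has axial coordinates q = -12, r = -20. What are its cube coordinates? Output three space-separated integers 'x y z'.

Answer: -12 32 -20

Derivation:
x = q = -12
z = r = -20
y = -x - z = -(-12) - (-20) = 32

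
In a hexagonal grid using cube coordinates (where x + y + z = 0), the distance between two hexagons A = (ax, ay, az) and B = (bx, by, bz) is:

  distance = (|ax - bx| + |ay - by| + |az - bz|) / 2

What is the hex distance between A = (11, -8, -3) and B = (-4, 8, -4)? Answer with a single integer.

Answer: 16

Derivation:
|ax - bx| = |11 - (-4)| = 15
|ay - by| = |-8 - 8| = 16
|az - bz| = |-3 - (-4)| = 1
distance = (15 + 16 + 1) / 2 = 32 / 2 = 16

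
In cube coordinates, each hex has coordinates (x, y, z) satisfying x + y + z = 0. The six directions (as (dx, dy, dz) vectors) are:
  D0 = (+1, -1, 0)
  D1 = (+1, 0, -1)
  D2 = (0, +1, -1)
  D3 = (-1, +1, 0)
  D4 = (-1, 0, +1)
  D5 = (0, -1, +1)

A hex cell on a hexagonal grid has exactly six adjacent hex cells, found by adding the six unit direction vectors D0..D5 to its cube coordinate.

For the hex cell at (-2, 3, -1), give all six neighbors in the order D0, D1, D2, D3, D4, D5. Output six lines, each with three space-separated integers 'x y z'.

Center: (-2, 3, -1). Add each direction:
  D0: (-2, 3, -1) + (1, -1, 0) = (-1, 2, -1)
  D1: (-2, 3, -1) + (1, 0, -1) = (-1, 3, -2)
  D2: (-2, 3, -1) + (0, 1, -1) = (-2, 4, -2)
  D3: (-2, 3, -1) + (-1, 1, 0) = (-3, 4, -1)
  D4: (-2, 3, -1) + (-1, 0, 1) = (-3, 3, 0)
  D5: (-2, 3, -1) + (0, -1, 1) = (-2, 2, 0)

Answer: -1 2 -1
-1 3 -2
-2 4 -2
-3 4 -1
-3 3 0
-2 2 0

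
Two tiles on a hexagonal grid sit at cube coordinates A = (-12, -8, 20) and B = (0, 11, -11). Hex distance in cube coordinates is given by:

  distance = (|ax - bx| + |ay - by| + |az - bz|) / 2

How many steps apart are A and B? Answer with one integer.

|ax - bx| = |-12 - 0| = 12
|ay - by| = |-8 - 11| = 19
|az - bz| = |20 - (-11)| = 31
distance = (12 + 19 + 31) / 2 = 62 / 2 = 31

Answer: 31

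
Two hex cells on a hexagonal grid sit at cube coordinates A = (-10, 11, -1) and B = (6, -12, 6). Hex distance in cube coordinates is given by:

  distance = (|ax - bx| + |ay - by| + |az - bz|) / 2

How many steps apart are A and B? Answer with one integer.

|ax - bx| = |-10 - 6| = 16
|ay - by| = |11 - (-12)| = 23
|az - bz| = |-1 - 6| = 7
distance = (16 + 23 + 7) / 2 = 46 / 2 = 23

Answer: 23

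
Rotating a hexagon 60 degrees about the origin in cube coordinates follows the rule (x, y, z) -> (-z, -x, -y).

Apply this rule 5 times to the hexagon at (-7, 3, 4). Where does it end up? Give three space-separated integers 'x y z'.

Start: (-7, 3, 4)
Step 1: (-7, 3, 4) -> (-(4), -(-7), -(3)) = (-4, 7, -3)
Step 2: (-4, 7, -3) -> (-(-3), -(-4), -(7)) = (3, 4, -7)
Step 3: (3, 4, -7) -> (-(-7), -(3), -(4)) = (7, -3, -4)
Step 4: (7, -3, -4) -> (-(-4), -(7), -(-3)) = (4, -7, 3)
Step 5: (4, -7, 3) -> (-(3), -(4), -(-7)) = (-3, -4, 7)

Answer: -3 -4 7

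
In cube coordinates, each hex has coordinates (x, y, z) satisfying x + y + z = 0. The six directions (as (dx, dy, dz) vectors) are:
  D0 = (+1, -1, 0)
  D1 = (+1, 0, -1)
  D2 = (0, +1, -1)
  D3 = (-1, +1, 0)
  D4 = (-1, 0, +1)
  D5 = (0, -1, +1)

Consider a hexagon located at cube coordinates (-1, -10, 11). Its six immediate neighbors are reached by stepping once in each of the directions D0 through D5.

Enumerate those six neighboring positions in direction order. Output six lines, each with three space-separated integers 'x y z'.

Answer: 0 -11 11
0 -10 10
-1 -9 10
-2 -9 11
-2 -10 12
-1 -11 12

Derivation:
Center: (-1, -10, 11). Add each direction:
  D0: (-1, -10, 11) + (1, -1, 0) = (0, -11, 11)
  D1: (-1, -10, 11) + (1, 0, -1) = (0, -10, 10)
  D2: (-1, -10, 11) + (0, 1, -1) = (-1, -9, 10)
  D3: (-1, -10, 11) + (-1, 1, 0) = (-2, -9, 11)
  D4: (-1, -10, 11) + (-1, 0, 1) = (-2, -10, 12)
  D5: (-1, -10, 11) + (0, -1, 1) = (-1, -11, 12)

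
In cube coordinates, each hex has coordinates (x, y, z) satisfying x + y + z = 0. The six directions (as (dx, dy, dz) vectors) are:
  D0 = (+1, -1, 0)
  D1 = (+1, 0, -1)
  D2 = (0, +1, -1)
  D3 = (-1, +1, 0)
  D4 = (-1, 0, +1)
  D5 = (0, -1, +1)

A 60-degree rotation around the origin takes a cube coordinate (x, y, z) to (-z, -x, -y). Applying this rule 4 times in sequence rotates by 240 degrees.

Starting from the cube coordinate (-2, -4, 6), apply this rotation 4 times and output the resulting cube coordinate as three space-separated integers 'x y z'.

Answer: 6 -2 -4

Derivation:
Start: (-2, -4, 6)
Step 1: (-2, -4, 6) -> (-(6), -(-2), -(-4)) = (-6, 2, 4)
Step 2: (-6, 2, 4) -> (-(4), -(-6), -(2)) = (-4, 6, -2)
Step 3: (-4, 6, -2) -> (-(-2), -(-4), -(6)) = (2, 4, -6)
Step 4: (2, 4, -6) -> (-(-6), -(2), -(4)) = (6, -2, -4)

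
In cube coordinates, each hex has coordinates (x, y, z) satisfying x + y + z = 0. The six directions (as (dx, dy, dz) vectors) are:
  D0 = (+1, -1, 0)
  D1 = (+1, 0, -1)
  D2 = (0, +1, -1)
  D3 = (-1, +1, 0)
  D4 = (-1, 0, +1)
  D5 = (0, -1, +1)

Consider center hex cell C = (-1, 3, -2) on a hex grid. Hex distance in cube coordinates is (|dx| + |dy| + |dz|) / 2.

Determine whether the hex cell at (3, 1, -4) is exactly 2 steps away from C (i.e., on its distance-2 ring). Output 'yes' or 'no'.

Answer: no

Derivation:
|px - cx| = |3 - (-1)| = 4
|py - cy| = |1 - 3| = 2
|pz - cz| = |-4 - (-2)| = 2
distance = (4+2+2)/2 = 8/2 = 4
radius = 2; distance != radius -> no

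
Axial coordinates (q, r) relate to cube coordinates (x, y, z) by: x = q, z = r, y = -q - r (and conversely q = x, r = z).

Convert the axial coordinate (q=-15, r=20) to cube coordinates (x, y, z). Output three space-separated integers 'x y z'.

Answer: -15 -5 20

Derivation:
x = q = -15
z = r = 20
y = -x - z = -(-15) - (20) = -5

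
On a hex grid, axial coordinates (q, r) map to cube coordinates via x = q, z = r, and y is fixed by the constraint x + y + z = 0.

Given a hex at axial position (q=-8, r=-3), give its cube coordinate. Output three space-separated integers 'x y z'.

Answer: -8 11 -3

Derivation:
x = q = -8
z = r = -3
y = -x - z = -(-8) - (-3) = 11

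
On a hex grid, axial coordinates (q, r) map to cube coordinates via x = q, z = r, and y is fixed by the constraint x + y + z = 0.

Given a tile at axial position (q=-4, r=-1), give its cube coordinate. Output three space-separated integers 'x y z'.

Answer: -4 5 -1

Derivation:
x = q = -4
z = r = -1
y = -x - z = -(-4) - (-1) = 5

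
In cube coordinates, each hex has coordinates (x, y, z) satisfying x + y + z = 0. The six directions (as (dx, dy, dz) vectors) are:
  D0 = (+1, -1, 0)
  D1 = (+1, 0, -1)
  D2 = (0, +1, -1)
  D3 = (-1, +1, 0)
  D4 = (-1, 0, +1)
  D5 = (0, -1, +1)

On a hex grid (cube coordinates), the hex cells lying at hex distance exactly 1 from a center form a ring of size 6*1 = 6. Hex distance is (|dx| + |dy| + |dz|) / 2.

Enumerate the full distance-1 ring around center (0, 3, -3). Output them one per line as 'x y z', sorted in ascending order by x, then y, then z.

Walk ring at distance 1 from (0, 3, -3):
Start at center + D4*1 = (-1, 3, -2)
  hex 0: (-1, 3, -2)
  hex 1: (0, 2, -2)
  hex 2: (1, 2, -3)
  hex 3: (1, 3, -4)
  hex 4: (0, 4, -4)
  hex 5: (-1, 4, -3)
Sorted: 6 hexes.

Answer: -1 3 -2
-1 4 -3
0 2 -2
0 4 -4
1 2 -3
1 3 -4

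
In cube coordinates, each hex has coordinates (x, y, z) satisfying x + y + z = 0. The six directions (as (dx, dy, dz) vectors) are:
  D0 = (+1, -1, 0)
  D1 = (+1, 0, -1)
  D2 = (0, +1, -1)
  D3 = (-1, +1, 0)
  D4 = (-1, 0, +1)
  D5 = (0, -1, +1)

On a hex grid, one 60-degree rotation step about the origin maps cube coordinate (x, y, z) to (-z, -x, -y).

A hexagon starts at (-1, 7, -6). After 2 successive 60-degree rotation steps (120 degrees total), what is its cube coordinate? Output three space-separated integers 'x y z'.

Answer: 7 -6 -1

Derivation:
Start: (-1, 7, -6)
Step 1: (-1, 7, -6) -> (-(-6), -(-1), -(7)) = (6, 1, -7)
Step 2: (6, 1, -7) -> (-(-7), -(6), -(1)) = (7, -6, -1)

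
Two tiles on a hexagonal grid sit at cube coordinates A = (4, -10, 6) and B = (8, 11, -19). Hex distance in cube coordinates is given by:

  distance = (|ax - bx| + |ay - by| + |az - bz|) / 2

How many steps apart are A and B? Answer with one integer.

Answer: 25

Derivation:
|ax - bx| = |4 - 8| = 4
|ay - by| = |-10 - 11| = 21
|az - bz| = |6 - (-19)| = 25
distance = (4 + 21 + 25) / 2 = 50 / 2 = 25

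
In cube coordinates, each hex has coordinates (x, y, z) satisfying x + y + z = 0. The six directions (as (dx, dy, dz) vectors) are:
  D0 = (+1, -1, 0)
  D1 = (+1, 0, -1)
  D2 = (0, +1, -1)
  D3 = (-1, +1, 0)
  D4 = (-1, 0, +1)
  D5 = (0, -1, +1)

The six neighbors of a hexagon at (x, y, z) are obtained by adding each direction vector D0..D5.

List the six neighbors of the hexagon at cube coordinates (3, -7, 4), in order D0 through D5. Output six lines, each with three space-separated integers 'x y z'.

Center: (3, -7, 4). Add each direction:
  D0: (3, -7, 4) + (1, -1, 0) = (4, -8, 4)
  D1: (3, -7, 4) + (1, 0, -1) = (4, -7, 3)
  D2: (3, -7, 4) + (0, 1, -1) = (3, -6, 3)
  D3: (3, -7, 4) + (-1, 1, 0) = (2, -6, 4)
  D4: (3, -7, 4) + (-1, 0, 1) = (2, -7, 5)
  D5: (3, -7, 4) + (0, -1, 1) = (3, -8, 5)

Answer: 4 -8 4
4 -7 3
3 -6 3
2 -6 4
2 -7 5
3 -8 5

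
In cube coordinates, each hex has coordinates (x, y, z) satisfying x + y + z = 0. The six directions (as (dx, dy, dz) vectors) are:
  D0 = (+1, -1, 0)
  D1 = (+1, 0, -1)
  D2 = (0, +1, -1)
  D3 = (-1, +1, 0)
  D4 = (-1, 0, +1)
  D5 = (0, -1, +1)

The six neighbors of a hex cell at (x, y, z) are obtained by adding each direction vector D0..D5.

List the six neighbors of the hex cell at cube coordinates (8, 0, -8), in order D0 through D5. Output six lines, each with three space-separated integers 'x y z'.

Center: (8, 0, -8). Add each direction:
  D0: (8, 0, -8) + (1, -1, 0) = (9, -1, -8)
  D1: (8, 0, -8) + (1, 0, -1) = (9, 0, -9)
  D2: (8, 0, -8) + (0, 1, -1) = (8, 1, -9)
  D3: (8, 0, -8) + (-1, 1, 0) = (7, 1, -8)
  D4: (8, 0, -8) + (-1, 0, 1) = (7, 0, -7)
  D5: (8, 0, -8) + (0, -1, 1) = (8, -1, -7)

Answer: 9 -1 -8
9 0 -9
8 1 -9
7 1 -8
7 0 -7
8 -1 -7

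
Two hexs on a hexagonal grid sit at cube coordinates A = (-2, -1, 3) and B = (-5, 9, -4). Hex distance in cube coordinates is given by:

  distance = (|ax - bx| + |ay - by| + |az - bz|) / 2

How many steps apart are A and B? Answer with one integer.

Answer: 10

Derivation:
|ax - bx| = |-2 - (-5)| = 3
|ay - by| = |-1 - 9| = 10
|az - bz| = |3 - (-4)| = 7
distance = (3 + 10 + 7) / 2 = 20 / 2 = 10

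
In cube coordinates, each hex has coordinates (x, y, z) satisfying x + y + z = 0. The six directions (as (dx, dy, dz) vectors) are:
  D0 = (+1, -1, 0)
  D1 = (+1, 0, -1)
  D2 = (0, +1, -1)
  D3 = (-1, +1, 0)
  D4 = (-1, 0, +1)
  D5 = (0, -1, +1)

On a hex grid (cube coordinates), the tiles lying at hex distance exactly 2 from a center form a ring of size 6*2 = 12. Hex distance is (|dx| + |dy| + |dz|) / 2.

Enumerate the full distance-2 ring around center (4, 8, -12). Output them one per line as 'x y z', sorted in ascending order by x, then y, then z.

Walk ring at distance 2 from (4, 8, -12):
Start at center + D4*2 = (2, 8, -10)
  hex 0: (2, 8, -10)
  hex 1: (3, 7, -10)
  hex 2: (4, 6, -10)
  hex 3: (5, 6, -11)
  hex 4: (6, 6, -12)
  hex 5: (6, 7, -13)
  hex 6: (6, 8, -14)
  hex 7: (5, 9, -14)
  hex 8: (4, 10, -14)
  hex 9: (3, 10, -13)
  hex 10: (2, 10, -12)
  hex 11: (2, 9, -11)
Sorted: 12 hexes.

Answer: 2 8 -10
2 9 -11
2 10 -12
3 7 -10
3 10 -13
4 6 -10
4 10 -14
5 6 -11
5 9 -14
6 6 -12
6 7 -13
6 8 -14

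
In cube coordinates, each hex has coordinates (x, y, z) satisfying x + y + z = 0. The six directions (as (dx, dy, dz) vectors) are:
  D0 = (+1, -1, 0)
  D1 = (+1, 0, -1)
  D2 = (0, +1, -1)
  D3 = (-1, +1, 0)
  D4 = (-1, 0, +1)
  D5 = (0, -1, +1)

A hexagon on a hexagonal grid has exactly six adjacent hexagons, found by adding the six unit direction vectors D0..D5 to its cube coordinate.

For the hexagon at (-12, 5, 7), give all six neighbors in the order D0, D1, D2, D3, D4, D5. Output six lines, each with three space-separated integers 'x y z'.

Center: (-12, 5, 7). Add each direction:
  D0: (-12, 5, 7) + (1, -1, 0) = (-11, 4, 7)
  D1: (-12, 5, 7) + (1, 0, -1) = (-11, 5, 6)
  D2: (-12, 5, 7) + (0, 1, -1) = (-12, 6, 6)
  D3: (-12, 5, 7) + (-1, 1, 0) = (-13, 6, 7)
  D4: (-12, 5, 7) + (-1, 0, 1) = (-13, 5, 8)
  D5: (-12, 5, 7) + (0, -1, 1) = (-12, 4, 8)

Answer: -11 4 7
-11 5 6
-12 6 6
-13 6 7
-13 5 8
-12 4 8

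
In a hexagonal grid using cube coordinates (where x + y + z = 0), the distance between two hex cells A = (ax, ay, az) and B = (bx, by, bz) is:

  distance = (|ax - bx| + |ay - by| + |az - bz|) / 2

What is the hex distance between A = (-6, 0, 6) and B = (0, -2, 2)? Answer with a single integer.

|ax - bx| = |-6 - 0| = 6
|ay - by| = |0 - (-2)| = 2
|az - bz| = |6 - 2| = 4
distance = (6 + 2 + 4) / 2 = 12 / 2 = 6

Answer: 6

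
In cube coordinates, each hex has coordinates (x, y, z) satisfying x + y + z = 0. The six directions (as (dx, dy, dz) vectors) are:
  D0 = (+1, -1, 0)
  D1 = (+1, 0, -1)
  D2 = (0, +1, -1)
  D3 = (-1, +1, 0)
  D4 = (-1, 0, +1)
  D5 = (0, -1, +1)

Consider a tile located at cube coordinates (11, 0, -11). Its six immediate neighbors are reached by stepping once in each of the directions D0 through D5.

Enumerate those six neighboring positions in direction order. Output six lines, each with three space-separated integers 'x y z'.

Answer: 12 -1 -11
12 0 -12
11 1 -12
10 1 -11
10 0 -10
11 -1 -10

Derivation:
Center: (11, 0, -11). Add each direction:
  D0: (11, 0, -11) + (1, -1, 0) = (12, -1, -11)
  D1: (11, 0, -11) + (1, 0, -1) = (12, 0, -12)
  D2: (11, 0, -11) + (0, 1, -1) = (11, 1, -12)
  D3: (11, 0, -11) + (-1, 1, 0) = (10, 1, -11)
  D4: (11, 0, -11) + (-1, 0, 1) = (10, 0, -10)
  D5: (11, 0, -11) + (0, -1, 1) = (11, -1, -10)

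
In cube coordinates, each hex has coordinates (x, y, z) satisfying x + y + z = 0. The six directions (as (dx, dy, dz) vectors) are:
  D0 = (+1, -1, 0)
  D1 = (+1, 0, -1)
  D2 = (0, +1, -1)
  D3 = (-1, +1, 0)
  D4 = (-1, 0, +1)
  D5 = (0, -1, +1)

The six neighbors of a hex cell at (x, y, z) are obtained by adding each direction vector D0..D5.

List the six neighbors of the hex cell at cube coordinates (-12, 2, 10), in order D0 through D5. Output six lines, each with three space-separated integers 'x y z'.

Answer: -11 1 10
-11 2 9
-12 3 9
-13 3 10
-13 2 11
-12 1 11

Derivation:
Center: (-12, 2, 10). Add each direction:
  D0: (-12, 2, 10) + (1, -1, 0) = (-11, 1, 10)
  D1: (-12, 2, 10) + (1, 0, -1) = (-11, 2, 9)
  D2: (-12, 2, 10) + (0, 1, -1) = (-12, 3, 9)
  D3: (-12, 2, 10) + (-1, 1, 0) = (-13, 3, 10)
  D4: (-12, 2, 10) + (-1, 0, 1) = (-13, 2, 11)
  D5: (-12, 2, 10) + (0, -1, 1) = (-12, 1, 11)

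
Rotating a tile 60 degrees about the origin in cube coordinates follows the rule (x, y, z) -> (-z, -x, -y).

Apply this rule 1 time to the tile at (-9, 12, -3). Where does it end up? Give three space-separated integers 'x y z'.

Start: (-9, 12, -3)
Step 1: (-9, 12, -3) -> (-(-3), -(-9), -(12)) = (3, 9, -12)

Answer: 3 9 -12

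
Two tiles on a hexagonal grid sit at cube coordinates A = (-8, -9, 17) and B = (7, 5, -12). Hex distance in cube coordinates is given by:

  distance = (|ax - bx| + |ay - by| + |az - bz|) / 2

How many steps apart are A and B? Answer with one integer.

Answer: 29

Derivation:
|ax - bx| = |-8 - 7| = 15
|ay - by| = |-9 - 5| = 14
|az - bz| = |17 - (-12)| = 29
distance = (15 + 14 + 29) / 2 = 58 / 2 = 29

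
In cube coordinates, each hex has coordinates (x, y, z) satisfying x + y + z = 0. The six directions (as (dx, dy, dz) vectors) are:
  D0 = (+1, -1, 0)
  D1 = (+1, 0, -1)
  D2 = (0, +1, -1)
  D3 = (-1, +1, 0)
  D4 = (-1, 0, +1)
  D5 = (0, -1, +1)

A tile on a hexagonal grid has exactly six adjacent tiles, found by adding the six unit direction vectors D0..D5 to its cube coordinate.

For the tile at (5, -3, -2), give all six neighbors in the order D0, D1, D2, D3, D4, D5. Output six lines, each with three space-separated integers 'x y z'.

Center: (5, -3, -2). Add each direction:
  D0: (5, -3, -2) + (1, -1, 0) = (6, -4, -2)
  D1: (5, -3, -2) + (1, 0, -1) = (6, -3, -3)
  D2: (5, -3, -2) + (0, 1, -1) = (5, -2, -3)
  D3: (5, -3, -2) + (-1, 1, 0) = (4, -2, -2)
  D4: (5, -3, -2) + (-1, 0, 1) = (4, -3, -1)
  D5: (5, -3, -2) + (0, -1, 1) = (5, -4, -1)

Answer: 6 -4 -2
6 -3 -3
5 -2 -3
4 -2 -2
4 -3 -1
5 -4 -1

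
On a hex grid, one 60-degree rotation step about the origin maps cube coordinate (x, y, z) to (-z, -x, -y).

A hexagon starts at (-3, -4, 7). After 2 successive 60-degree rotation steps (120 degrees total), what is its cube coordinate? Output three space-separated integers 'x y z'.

Answer: -4 7 -3

Derivation:
Start: (-3, -4, 7)
Step 1: (-3, -4, 7) -> (-(7), -(-3), -(-4)) = (-7, 3, 4)
Step 2: (-7, 3, 4) -> (-(4), -(-7), -(3)) = (-4, 7, -3)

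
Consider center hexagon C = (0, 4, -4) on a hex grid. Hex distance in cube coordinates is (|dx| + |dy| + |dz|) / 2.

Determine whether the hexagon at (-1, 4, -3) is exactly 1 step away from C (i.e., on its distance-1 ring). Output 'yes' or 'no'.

|px - cx| = |-1 - 0| = 1
|py - cy| = |4 - 4| = 0
|pz - cz| = |-3 - (-4)| = 1
distance = (1+0+1)/2 = 2/2 = 1
radius = 1; distance == radius -> yes

Answer: yes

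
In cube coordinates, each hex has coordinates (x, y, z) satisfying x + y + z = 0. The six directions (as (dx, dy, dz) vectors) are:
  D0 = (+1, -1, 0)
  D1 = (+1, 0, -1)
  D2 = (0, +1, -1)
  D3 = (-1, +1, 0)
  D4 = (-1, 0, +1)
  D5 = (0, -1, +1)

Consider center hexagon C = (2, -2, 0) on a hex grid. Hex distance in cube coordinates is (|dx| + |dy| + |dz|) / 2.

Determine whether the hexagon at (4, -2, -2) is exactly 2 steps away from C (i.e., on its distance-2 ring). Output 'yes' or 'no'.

|px - cx| = |4 - 2| = 2
|py - cy| = |-2 - (-2)| = 0
|pz - cz| = |-2 - 0| = 2
distance = (2+0+2)/2 = 4/2 = 2
radius = 2; distance == radius -> yes

Answer: yes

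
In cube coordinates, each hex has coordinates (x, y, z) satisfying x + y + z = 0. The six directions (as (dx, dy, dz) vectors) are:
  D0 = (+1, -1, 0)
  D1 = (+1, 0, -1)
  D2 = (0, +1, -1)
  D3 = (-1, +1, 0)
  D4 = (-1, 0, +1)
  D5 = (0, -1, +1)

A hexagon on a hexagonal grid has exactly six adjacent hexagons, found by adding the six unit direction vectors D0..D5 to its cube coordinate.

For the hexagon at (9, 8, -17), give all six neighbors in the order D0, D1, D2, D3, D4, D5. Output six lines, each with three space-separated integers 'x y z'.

Center: (9, 8, -17). Add each direction:
  D0: (9, 8, -17) + (1, -1, 0) = (10, 7, -17)
  D1: (9, 8, -17) + (1, 0, -1) = (10, 8, -18)
  D2: (9, 8, -17) + (0, 1, -1) = (9, 9, -18)
  D3: (9, 8, -17) + (-1, 1, 0) = (8, 9, -17)
  D4: (9, 8, -17) + (-1, 0, 1) = (8, 8, -16)
  D5: (9, 8, -17) + (0, -1, 1) = (9, 7, -16)

Answer: 10 7 -17
10 8 -18
9 9 -18
8 9 -17
8 8 -16
9 7 -16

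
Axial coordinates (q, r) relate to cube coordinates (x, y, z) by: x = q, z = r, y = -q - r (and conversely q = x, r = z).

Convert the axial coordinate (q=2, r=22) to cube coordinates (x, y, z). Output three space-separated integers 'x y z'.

x = q = 2
z = r = 22
y = -x - z = -(2) - (22) = -24

Answer: 2 -24 22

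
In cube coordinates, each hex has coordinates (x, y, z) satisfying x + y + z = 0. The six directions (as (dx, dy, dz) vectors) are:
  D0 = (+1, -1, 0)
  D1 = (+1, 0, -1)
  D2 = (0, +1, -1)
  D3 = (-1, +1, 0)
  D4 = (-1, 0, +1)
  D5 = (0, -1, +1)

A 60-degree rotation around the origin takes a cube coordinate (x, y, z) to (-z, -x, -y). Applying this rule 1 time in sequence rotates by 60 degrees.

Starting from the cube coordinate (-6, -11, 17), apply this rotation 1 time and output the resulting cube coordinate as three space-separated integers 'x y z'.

Start: (-6, -11, 17)
Step 1: (-6, -11, 17) -> (-(17), -(-6), -(-11)) = (-17, 6, 11)

Answer: -17 6 11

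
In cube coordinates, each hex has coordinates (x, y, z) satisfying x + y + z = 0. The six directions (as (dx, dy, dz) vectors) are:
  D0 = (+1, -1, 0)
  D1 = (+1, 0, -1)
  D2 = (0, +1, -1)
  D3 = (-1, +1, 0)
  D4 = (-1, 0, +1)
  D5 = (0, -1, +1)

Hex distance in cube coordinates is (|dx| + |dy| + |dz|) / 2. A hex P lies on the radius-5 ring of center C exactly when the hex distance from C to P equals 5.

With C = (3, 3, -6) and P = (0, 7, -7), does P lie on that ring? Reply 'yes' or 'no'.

Answer: no

Derivation:
|px - cx| = |0 - 3| = 3
|py - cy| = |7 - 3| = 4
|pz - cz| = |-7 - (-6)| = 1
distance = (3+4+1)/2 = 8/2 = 4
radius = 5; distance != radius -> no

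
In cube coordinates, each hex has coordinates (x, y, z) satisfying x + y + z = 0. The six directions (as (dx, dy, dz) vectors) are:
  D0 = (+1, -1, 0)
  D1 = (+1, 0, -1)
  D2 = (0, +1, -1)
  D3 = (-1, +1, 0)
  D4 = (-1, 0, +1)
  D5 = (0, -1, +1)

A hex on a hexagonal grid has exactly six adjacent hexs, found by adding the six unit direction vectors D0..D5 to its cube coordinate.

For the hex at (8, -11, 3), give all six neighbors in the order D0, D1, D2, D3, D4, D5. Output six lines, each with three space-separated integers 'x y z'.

Answer: 9 -12 3
9 -11 2
8 -10 2
7 -10 3
7 -11 4
8 -12 4

Derivation:
Center: (8, -11, 3). Add each direction:
  D0: (8, -11, 3) + (1, -1, 0) = (9, -12, 3)
  D1: (8, -11, 3) + (1, 0, -1) = (9, -11, 2)
  D2: (8, -11, 3) + (0, 1, -1) = (8, -10, 2)
  D3: (8, -11, 3) + (-1, 1, 0) = (7, -10, 3)
  D4: (8, -11, 3) + (-1, 0, 1) = (7, -11, 4)
  D5: (8, -11, 3) + (0, -1, 1) = (8, -12, 4)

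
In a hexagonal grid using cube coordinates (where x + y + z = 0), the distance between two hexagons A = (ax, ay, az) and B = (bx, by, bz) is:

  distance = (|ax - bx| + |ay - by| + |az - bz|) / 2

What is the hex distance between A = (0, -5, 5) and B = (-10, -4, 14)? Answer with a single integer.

Answer: 10

Derivation:
|ax - bx| = |0 - (-10)| = 10
|ay - by| = |-5 - (-4)| = 1
|az - bz| = |5 - 14| = 9
distance = (10 + 1 + 9) / 2 = 20 / 2 = 10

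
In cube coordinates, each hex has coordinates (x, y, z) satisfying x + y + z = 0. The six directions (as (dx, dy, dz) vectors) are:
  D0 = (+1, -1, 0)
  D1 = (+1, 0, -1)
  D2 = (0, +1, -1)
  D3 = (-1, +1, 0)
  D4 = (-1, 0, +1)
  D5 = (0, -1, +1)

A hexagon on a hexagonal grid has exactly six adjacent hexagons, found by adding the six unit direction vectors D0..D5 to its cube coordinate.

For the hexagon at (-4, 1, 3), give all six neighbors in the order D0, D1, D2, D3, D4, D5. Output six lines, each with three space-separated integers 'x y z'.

Center: (-4, 1, 3). Add each direction:
  D0: (-4, 1, 3) + (1, -1, 0) = (-3, 0, 3)
  D1: (-4, 1, 3) + (1, 0, -1) = (-3, 1, 2)
  D2: (-4, 1, 3) + (0, 1, -1) = (-4, 2, 2)
  D3: (-4, 1, 3) + (-1, 1, 0) = (-5, 2, 3)
  D4: (-4, 1, 3) + (-1, 0, 1) = (-5, 1, 4)
  D5: (-4, 1, 3) + (0, -1, 1) = (-4, 0, 4)

Answer: -3 0 3
-3 1 2
-4 2 2
-5 2 3
-5 1 4
-4 0 4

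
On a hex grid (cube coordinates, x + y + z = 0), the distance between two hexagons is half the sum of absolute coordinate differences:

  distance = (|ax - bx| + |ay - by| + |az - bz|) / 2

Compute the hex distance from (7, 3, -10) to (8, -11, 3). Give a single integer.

|ax - bx| = |7 - 8| = 1
|ay - by| = |3 - (-11)| = 14
|az - bz| = |-10 - 3| = 13
distance = (1 + 14 + 13) / 2 = 28 / 2 = 14

Answer: 14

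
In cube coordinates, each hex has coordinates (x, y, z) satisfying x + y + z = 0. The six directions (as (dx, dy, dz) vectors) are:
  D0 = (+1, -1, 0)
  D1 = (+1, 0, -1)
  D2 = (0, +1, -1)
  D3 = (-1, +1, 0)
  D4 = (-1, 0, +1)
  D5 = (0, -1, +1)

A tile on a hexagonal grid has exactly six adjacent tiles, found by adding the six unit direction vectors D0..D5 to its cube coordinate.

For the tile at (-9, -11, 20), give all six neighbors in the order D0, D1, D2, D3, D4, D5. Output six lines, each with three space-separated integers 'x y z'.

Center: (-9, -11, 20). Add each direction:
  D0: (-9, -11, 20) + (1, -1, 0) = (-8, -12, 20)
  D1: (-9, -11, 20) + (1, 0, -1) = (-8, -11, 19)
  D2: (-9, -11, 20) + (0, 1, -1) = (-9, -10, 19)
  D3: (-9, -11, 20) + (-1, 1, 0) = (-10, -10, 20)
  D4: (-9, -11, 20) + (-1, 0, 1) = (-10, -11, 21)
  D5: (-9, -11, 20) + (0, -1, 1) = (-9, -12, 21)

Answer: -8 -12 20
-8 -11 19
-9 -10 19
-10 -10 20
-10 -11 21
-9 -12 21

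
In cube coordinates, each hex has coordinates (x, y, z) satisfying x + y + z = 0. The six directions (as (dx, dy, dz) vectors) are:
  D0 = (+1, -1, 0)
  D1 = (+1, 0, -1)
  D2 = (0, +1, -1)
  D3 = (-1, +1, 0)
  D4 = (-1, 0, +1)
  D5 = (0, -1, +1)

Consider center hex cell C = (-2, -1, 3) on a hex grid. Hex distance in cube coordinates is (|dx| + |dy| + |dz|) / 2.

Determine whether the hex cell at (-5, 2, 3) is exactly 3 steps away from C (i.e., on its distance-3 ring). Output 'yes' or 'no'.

Answer: yes

Derivation:
|px - cx| = |-5 - (-2)| = 3
|py - cy| = |2 - (-1)| = 3
|pz - cz| = |3 - 3| = 0
distance = (3+3+0)/2 = 6/2 = 3
radius = 3; distance == radius -> yes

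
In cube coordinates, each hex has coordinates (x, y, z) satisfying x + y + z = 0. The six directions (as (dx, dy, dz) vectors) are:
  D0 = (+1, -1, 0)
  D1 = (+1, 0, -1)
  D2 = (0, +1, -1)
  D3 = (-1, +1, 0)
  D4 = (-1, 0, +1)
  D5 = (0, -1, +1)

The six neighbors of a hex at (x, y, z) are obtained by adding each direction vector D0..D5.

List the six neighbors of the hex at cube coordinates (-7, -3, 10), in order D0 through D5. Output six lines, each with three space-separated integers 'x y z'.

Answer: -6 -4 10
-6 -3 9
-7 -2 9
-8 -2 10
-8 -3 11
-7 -4 11

Derivation:
Center: (-7, -3, 10). Add each direction:
  D0: (-7, -3, 10) + (1, -1, 0) = (-6, -4, 10)
  D1: (-7, -3, 10) + (1, 0, -1) = (-6, -3, 9)
  D2: (-7, -3, 10) + (0, 1, -1) = (-7, -2, 9)
  D3: (-7, -3, 10) + (-1, 1, 0) = (-8, -2, 10)
  D4: (-7, -3, 10) + (-1, 0, 1) = (-8, -3, 11)
  D5: (-7, -3, 10) + (0, -1, 1) = (-7, -4, 11)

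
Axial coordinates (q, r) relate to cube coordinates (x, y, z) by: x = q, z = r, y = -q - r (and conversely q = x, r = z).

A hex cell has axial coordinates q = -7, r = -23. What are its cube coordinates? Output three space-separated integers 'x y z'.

x = q = -7
z = r = -23
y = -x - z = -(-7) - (-23) = 30

Answer: -7 30 -23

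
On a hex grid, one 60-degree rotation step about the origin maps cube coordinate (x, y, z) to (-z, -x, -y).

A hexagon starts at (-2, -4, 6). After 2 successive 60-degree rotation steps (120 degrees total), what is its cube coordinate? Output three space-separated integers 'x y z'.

Answer: -4 6 -2

Derivation:
Start: (-2, -4, 6)
Step 1: (-2, -4, 6) -> (-(6), -(-2), -(-4)) = (-6, 2, 4)
Step 2: (-6, 2, 4) -> (-(4), -(-6), -(2)) = (-4, 6, -2)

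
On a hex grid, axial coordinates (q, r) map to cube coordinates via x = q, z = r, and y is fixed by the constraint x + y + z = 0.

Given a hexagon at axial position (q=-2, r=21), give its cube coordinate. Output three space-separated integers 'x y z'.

x = q = -2
z = r = 21
y = -x - z = -(-2) - (21) = -19

Answer: -2 -19 21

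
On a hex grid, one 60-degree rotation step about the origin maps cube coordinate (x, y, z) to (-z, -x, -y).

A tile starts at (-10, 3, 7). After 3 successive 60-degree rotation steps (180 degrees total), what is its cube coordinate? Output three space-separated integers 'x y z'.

Start: (-10, 3, 7)
Step 1: (-10, 3, 7) -> (-(7), -(-10), -(3)) = (-7, 10, -3)
Step 2: (-7, 10, -3) -> (-(-3), -(-7), -(10)) = (3, 7, -10)
Step 3: (3, 7, -10) -> (-(-10), -(3), -(7)) = (10, -3, -7)

Answer: 10 -3 -7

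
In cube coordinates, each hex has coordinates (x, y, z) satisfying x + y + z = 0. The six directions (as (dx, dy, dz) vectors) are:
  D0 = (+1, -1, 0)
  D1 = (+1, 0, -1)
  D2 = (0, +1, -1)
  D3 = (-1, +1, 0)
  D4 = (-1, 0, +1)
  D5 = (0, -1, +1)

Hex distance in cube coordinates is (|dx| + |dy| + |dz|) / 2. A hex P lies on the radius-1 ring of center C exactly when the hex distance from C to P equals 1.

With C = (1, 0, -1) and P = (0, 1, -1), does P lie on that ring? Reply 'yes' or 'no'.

Answer: yes

Derivation:
|px - cx| = |0 - 1| = 1
|py - cy| = |1 - 0| = 1
|pz - cz| = |-1 - (-1)| = 0
distance = (1+1+0)/2 = 2/2 = 1
radius = 1; distance == radius -> yes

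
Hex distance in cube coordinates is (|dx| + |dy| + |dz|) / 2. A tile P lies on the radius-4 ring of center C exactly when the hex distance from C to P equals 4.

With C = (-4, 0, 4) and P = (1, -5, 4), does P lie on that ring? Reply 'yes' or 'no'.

Answer: no

Derivation:
|px - cx| = |1 - (-4)| = 5
|py - cy| = |-5 - 0| = 5
|pz - cz| = |4 - 4| = 0
distance = (5+5+0)/2 = 10/2 = 5
radius = 4; distance != radius -> no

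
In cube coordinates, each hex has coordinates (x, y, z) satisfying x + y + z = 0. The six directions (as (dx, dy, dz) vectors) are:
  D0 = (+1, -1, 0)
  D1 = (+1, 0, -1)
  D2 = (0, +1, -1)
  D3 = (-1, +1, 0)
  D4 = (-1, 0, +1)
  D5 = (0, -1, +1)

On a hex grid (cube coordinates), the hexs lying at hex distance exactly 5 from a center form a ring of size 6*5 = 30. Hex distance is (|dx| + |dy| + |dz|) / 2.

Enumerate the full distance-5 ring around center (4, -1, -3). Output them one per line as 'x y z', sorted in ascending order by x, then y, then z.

Answer: -1 -1 2
-1 0 1
-1 1 0
-1 2 -1
-1 3 -2
-1 4 -3
0 -2 2
0 4 -4
1 -3 2
1 4 -5
2 -4 2
2 4 -6
3 -5 2
3 4 -7
4 -6 2
4 4 -8
5 -6 1
5 3 -8
6 -6 0
6 2 -8
7 -6 -1
7 1 -8
8 -6 -2
8 0 -8
9 -6 -3
9 -5 -4
9 -4 -5
9 -3 -6
9 -2 -7
9 -1 -8

Derivation:
Walk ring at distance 5 from (4, -1, -3):
Start at center + D4*5 = (-1, -1, 2)
  hex 0: (-1, -1, 2)
  hex 1: (0, -2, 2)
  hex 2: (1, -3, 2)
  hex 3: (2, -4, 2)
  hex 4: (3, -5, 2)
  hex 5: (4, -6, 2)
  hex 6: (5, -6, 1)
  hex 7: (6, -6, 0)
  hex 8: (7, -6, -1)
  hex 9: (8, -6, -2)
  hex 10: (9, -6, -3)
  hex 11: (9, -5, -4)
  hex 12: (9, -4, -5)
  hex 13: (9, -3, -6)
  hex 14: (9, -2, -7)
  hex 15: (9, -1, -8)
  hex 16: (8, 0, -8)
  hex 17: (7, 1, -8)
  hex 18: (6, 2, -8)
  hex 19: (5, 3, -8)
  hex 20: (4, 4, -8)
  hex 21: (3, 4, -7)
  hex 22: (2, 4, -6)
  hex 23: (1, 4, -5)
  hex 24: (0, 4, -4)
  hex 25: (-1, 4, -3)
  hex 26: (-1, 3, -2)
  hex 27: (-1, 2, -1)
  hex 28: (-1, 1, 0)
  hex 29: (-1, 0, 1)
Sorted: 30 hexes.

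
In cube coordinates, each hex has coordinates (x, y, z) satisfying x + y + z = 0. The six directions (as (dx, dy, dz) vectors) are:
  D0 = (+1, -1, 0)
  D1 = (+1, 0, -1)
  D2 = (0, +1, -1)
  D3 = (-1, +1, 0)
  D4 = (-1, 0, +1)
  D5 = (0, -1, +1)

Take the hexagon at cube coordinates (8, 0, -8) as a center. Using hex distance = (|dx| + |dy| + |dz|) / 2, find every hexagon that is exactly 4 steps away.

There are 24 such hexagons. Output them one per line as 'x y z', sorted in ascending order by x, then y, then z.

Walk ring at distance 4 from (8, 0, -8):
Start at center + D4*4 = (4, 0, -4)
  hex 0: (4, 0, -4)
  hex 1: (5, -1, -4)
  hex 2: (6, -2, -4)
  hex 3: (7, -3, -4)
  hex 4: (8, -4, -4)
  hex 5: (9, -4, -5)
  hex 6: (10, -4, -6)
  hex 7: (11, -4, -7)
  hex 8: (12, -4, -8)
  hex 9: (12, -3, -9)
  hex 10: (12, -2, -10)
  hex 11: (12, -1, -11)
  hex 12: (12, 0, -12)
  hex 13: (11, 1, -12)
  hex 14: (10, 2, -12)
  hex 15: (9, 3, -12)
  hex 16: (8, 4, -12)
  hex 17: (7, 4, -11)
  hex 18: (6, 4, -10)
  hex 19: (5, 4, -9)
  hex 20: (4, 4, -8)
  hex 21: (4, 3, -7)
  hex 22: (4, 2, -6)
  hex 23: (4, 1, -5)
Sorted: 24 hexes.

Answer: 4 0 -4
4 1 -5
4 2 -6
4 3 -7
4 4 -8
5 -1 -4
5 4 -9
6 -2 -4
6 4 -10
7 -3 -4
7 4 -11
8 -4 -4
8 4 -12
9 -4 -5
9 3 -12
10 -4 -6
10 2 -12
11 -4 -7
11 1 -12
12 -4 -8
12 -3 -9
12 -2 -10
12 -1 -11
12 0 -12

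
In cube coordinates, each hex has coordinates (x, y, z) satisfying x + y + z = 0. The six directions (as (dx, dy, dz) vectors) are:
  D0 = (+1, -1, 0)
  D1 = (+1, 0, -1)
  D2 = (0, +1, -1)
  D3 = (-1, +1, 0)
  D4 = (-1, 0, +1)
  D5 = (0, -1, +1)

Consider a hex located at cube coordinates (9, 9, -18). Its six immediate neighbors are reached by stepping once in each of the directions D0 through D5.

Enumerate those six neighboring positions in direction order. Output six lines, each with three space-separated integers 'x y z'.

Center: (9, 9, -18). Add each direction:
  D0: (9, 9, -18) + (1, -1, 0) = (10, 8, -18)
  D1: (9, 9, -18) + (1, 0, -1) = (10, 9, -19)
  D2: (9, 9, -18) + (0, 1, -1) = (9, 10, -19)
  D3: (9, 9, -18) + (-1, 1, 0) = (8, 10, -18)
  D4: (9, 9, -18) + (-1, 0, 1) = (8, 9, -17)
  D5: (9, 9, -18) + (0, -1, 1) = (9, 8, -17)

Answer: 10 8 -18
10 9 -19
9 10 -19
8 10 -18
8 9 -17
9 8 -17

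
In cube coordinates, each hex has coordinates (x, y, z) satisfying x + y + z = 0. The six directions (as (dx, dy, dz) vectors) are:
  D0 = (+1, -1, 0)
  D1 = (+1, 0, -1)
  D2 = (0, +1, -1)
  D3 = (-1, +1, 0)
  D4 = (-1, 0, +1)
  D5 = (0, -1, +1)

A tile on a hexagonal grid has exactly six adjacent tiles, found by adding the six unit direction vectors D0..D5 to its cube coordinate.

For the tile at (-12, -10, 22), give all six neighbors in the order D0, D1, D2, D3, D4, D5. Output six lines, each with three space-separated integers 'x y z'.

Center: (-12, -10, 22). Add each direction:
  D0: (-12, -10, 22) + (1, -1, 0) = (-11, -11, 22)
  D1: (-12, -10, 22) + (1, 0, -1) = (-11, -10, 21)
  D2: (-12, -10, 22) + (0, 1, -1) = (-12, -9, 21)
  D3: (-12, -10, 22) + (-1, 1, 0) = (-13, -9, 22)
  D4: (-12, -10, 22) + (-1, 0, 1) = (-13, -10, 23)
  D5: (-12, -10, 22) + (0, -1, 1) = (-12, -11, 23)

Answer: -11 -11 22
-11 -10 21
-12 -9 21
-13 -9 22
-13 -10 23
-12 -11 23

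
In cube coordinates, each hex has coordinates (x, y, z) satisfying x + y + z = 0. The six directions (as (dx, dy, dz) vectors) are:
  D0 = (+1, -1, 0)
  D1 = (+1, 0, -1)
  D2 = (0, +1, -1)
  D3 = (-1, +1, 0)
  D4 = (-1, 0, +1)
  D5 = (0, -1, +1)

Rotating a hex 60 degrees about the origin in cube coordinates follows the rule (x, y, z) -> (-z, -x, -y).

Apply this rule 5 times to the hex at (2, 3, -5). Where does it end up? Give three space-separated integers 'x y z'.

Answer: -3 5 -2

Derivation:
Start: (2, 3, -5)
Step 1: (2, 3, -5) -> (-(-5), -(2), -(3)) = (5, -2, -3)
Step 2: (5, -2, -3) -> (-(-3), -(5), -(-2)) = (3, -5, 2)
Step 3: (3, -5, 2) -> (-(2), -(3), -(-5)) = (-2, -3, 5)
Step 4: (-2, -3, 5) -> (-(5), -(-2), -(-3)) = (-5, 2, 3)
Step 5: (-5, 2, 3) -> (-(3), -(-5), -(2)) = (-3, 5, -2)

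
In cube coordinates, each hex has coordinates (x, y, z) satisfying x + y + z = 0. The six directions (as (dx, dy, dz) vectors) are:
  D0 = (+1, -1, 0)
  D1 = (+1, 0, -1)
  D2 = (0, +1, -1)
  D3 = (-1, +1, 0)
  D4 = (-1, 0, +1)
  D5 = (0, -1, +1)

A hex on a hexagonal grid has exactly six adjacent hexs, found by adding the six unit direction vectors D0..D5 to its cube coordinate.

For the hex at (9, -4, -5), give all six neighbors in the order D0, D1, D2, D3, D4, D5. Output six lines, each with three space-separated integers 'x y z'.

Answer: 10 -5 -5
10 -4 -6
9 -3 -6
8 -3 -5
8 -4 -4
9 -5 -4

Derivation:
Center: (9, -4, -5). Add each direction:
  D0: (9, -4, -5) + (1, -1, 0) = (10, -5, -5)
  D1: (9, -4, -5) + (1, 0, -1) = (10, -4, -6)
  D2: (9, -4, -5) + (0, 1, -1) = (9, -3, -6)
  D3: (9, -4, -5) + (-1, 1, 0) = (8, -3, -5)
  D4: (9, -4, -5) + (-1, 0, 1) = (8, -4, -4)
  D5: (9, -4, -5) + (0, -1, 1) = (9, -5, -4)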